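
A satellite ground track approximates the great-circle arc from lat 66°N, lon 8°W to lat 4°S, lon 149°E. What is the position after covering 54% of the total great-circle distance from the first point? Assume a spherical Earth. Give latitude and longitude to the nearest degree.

≈ lat 48°N, lon 137°E

Write both endpoints as unit vectors p₁, p₂ with components (cos φ cos λ, cos φ sin λ, sin φ).
The central angle between the endpoints is δ = arccos(p₁·p₂) ≈ 2.023 rad (115.9°).
Interpolate at f = 0.54 with slerp weights a = sin((1−f)δ)/sin δ ≈ 0.892, b = sin(fδ)/sin δ ≈ 0.987.
p = a·p₁ + b·p₂ ≈ (-0.485, 0.457, 0.746); φ = arcsin(p_z) ≈ 48.23°, λ = atan2(p_y, p_x) ≈ 136.72°.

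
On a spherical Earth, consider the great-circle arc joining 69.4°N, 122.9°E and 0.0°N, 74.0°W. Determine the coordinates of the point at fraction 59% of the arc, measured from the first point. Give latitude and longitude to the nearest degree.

≈ 45°N, 80°W

Write both endpoints as unit vectors p₁, p₂ with components (cos φ cos λ, cos φ sin λ, sin φ).
The central angle between the endpoints is δ = arccos(p₁·p₂) ≈ 1.914 rad (109.7°).
Interpolate at f = 0.59 with slerp weights a = sin((1−f)δ)/sin δ ≈ 0.750, b = sin(fδ)/sin δ ≈ 0.960.
p = a·p₁ + b·p₂ ≈ (0.121, -0.701, 0.703); φ = arcsin(p_z) ≈ 44.63°, λ = atan2(p_y, p_x) ≈ -80.19°.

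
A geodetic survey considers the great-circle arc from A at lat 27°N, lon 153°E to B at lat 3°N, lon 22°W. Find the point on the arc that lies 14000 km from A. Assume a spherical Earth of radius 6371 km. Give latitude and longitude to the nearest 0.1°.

≈ lat 26.4°N, lon 18.0°W

From cos δ = sin φ₁ sin φ₂ + cos φ₁ cos φ₂ cos Δλ, the central angle is δ ≈ 2.611 rad (149.6°). The total great-circle distance is δ·R ≈ 2.611 × 6371 ≈ 16636 km, so the target fraction is f = 14000/16636 ≈ 0.842.
Interpolate at f ≈ 0.842 with slerp weights a = sin((1−f)δ)/sin δ ≈ 0.795, b = sin(fδ)/sin δ ≈ 1.601.
p = a·p₁ + b·p₂ ≈ (0.852, -0.277, 0.445); φ = arcsin(p_z) ≈ 26.40°, λ = atan2(p_y, p_x) ≈ -18.05°.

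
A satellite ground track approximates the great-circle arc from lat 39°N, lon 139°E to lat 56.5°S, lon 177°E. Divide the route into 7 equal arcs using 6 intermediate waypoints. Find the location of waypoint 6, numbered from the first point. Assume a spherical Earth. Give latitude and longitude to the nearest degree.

Convert each endpoint to a unit vector on the sphere (x = cos φ cos λ, y = cos φ sin λ, z = sin φ).
The central angle between the endpoints is δ = arccos(p₁·p₂) ≈ 1.759 rad (100.8°).
Interpolate at f = 6/7 with slerp weights a = sin((1−f)δ)/sin δ ≈ 0.253, b = sin(fδ)/sin δ ≈ 1.016.
p = a·p₁ + b·p₂ ≈ (-0.708, 0.158, -0.688); φ = arcsin(p_z) ≈ -43.46°, λ = atan2(p_y, p_x) ≈ 167.40°.

≈ lat 43°S, lon 167°E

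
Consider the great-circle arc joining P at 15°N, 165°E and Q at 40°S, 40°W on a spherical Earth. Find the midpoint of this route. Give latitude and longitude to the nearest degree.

≈ 42°S, 145°W

Write both endpoints as unit vectors p₁, p₂ with components (cos φ cos λ, cos φ sin λ, sin φ).
The central angle between the endpoints is δ = arccos(p₁·p₂) ≈ 2.563 rad (146.8°).
Interpolate at f = 1/2 with slerp weights a = sin((1−f)δ)/sin δ ≈ 1.751, b = sin(fδ)/sin δ ≈ 1.751.
p = a·p₁ + b·p₂ ≈ (-0.606, -0.425, -0.672); φ = arcsin(p_z) ≈ -42.26°, λ = atan2(p_y, p_x) ≈ -145.00°.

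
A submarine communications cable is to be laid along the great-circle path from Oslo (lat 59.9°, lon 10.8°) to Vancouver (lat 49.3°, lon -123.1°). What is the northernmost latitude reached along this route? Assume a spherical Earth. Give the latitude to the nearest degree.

≈ 75°

The great circle lies in the plane with unit normal n̂ = (p₁ × p₂)/|p₁ × p₂|.
Here n̂_z ≈ -0.261; the vertex latitude is φ_max = arccos|n̂_z| ≈ 74.9°.
Check via Clairaut: cos φ_max = |cos φ₁| · sin C = cos(59.9°)·sin(31.3°) ≈ 0.261, again giving ≈ 74.9°.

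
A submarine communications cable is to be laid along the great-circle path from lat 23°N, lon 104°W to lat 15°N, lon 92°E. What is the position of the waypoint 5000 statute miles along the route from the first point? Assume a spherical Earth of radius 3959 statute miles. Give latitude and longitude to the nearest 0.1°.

≈ lat 67.0°N, lon 156.9°E

From cos δ = sin φ₁ sin φ₂ + cos φ₁ cos φ₂ cos Δλ, the central angle is δ ≈ 2.424 rad (138.9°). The total great-circle distance is δ·R ≈ 2.424 × 3959 ≈ 9598 mi, so the target fraction is f = 5000/9598 ≈ 0.521.
Interpolate at f ≈ 0.521 with slerp weights a = sin((1−f)δ)/sin δ ≈ 1.395, b = sin(fδ)/sin δ ≈ 1.450.
p = a·p₁ + b·p₂ ≈ (-0.360, 0.153, 0.920); φ = arcsin(p_z) ≈ 66.99°, λ = atan2(p_y, p_x) ≈ 156.94°.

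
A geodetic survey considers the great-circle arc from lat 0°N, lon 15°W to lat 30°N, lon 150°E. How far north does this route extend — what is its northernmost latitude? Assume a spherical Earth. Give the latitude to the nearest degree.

The great circle lies in the plane with unit normal n̂ = (p₁ × p₂)/|p₁ × p₂|.
Here n̂_z ≈ +0.409; the vertex latitude is φ_max = arccos|n̂_z| ≈ 65.9°.
Check via Clairaut: cos φ_max = |cos φ₁| · sin C = cos(0.0°)·sin(24.1°) ≈ 0.409, again giving ≈ 65.9°.

≈ 66°N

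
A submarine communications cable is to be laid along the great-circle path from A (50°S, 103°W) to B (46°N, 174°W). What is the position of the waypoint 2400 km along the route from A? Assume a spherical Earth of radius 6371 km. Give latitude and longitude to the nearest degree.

≈ (33°S, 121°W)

The haversine formula gives a central angle δ ≈ 1.989 rad (113.9°) between the endpoints. The total great-circle distance is δ·R ≈ 1.989 × 6371 ≈ 12669 km, so the target fraction is f = 2400/12669 ≈ 0.189.
Interpolate at f ≈ 0.189 with slerp weights a = sin((1−f)δ)/sin δ ≈ 1.093, b = sin(fδ)/sin δ ≈ 0.402.
p = a·p₁ + b·p₂ ≈ (-0.436, -0.714, -0.548); φ = arcsin(p_z) ≈ -33.22°, λ = atan2(p_y, p_x) ≈ -121.42°.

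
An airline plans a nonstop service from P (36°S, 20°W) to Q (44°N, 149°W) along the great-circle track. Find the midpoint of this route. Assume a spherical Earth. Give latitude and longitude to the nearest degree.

≈ (9°N, 77°W)

Convert each endpoint to a unit vector on the sphere (x = cos φ cos λ, y = cos φ sin λ, z = sin φ).
The central angle between the endpoints is δ = arccos(p₁·p₂) ≈ 2.457 rad (140.8°).
Interpolate at f = 1/2 with slerp weights a = sin((1−f)δ)/sin δ ≈ 1.489, b = sin(fδ)/sin δ ≈ 1.489.
p = a·p₁ + b·p₂ ≈ (0.214, -0.964, 0.159); φ = arcsin(p_z) ≈ 9.16°, λ = atan2(p_y, p_x) ≈ -77.49°.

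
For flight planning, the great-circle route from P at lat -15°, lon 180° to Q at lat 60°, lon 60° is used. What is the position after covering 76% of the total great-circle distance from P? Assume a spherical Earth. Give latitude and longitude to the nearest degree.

≈ lat 57°, lon 116°

Write both endpoints as unit vectors p₁, p₂ with components (cos φ cos λ, cos φ sin λ, sin φ).
The central angle between the endpoints is δ = arccos(p₁·p₂) ≈ 2.055 rad (117.8°).
Interpolate at f = 0.76 with slerp weights a = sin((1−f)δ)/sin δ ≈ 0.535, b = sin(fδ)/sin δ ≈ 1.130.
p = a·p₁ + b·p₂ ≈ (-0.234, 0.489, 0.840); φ = arcsin(p_z) ≈ 57.15°, λ = atan2(p_y, p_x) ≈ 115.59°.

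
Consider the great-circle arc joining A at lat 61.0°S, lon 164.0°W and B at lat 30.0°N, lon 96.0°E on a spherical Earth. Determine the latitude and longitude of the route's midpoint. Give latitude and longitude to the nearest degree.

Convert each endpoint to a unit vector on the sphere (x = cos φ cos λ, y = cos φ sin λ, z = sin φ).
The central angle between the endpoints is δ = arccos(p₁·p₂) ≈ 2.106 rad (120.7°).
Interpolate at f = 1/2 with slerp weights a = sin((1−f)δ)/sin δ ≈ 1.010, b = sin(fδ)/sin δ ≈ 1.010.
p = a·p₁ + b·p₂ ≈ (-0.562, 0.735, -0.379); φ = arcsin(p_z) ≈ -22.24°, λ = atan2(p_y, p_x) ≈ 127.41°.

≈ lat 22°S, lon 127°E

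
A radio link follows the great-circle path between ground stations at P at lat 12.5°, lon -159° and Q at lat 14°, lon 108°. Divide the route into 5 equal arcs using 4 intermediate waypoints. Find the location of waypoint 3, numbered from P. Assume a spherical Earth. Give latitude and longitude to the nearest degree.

≈ lat 19°, lon 145°

From cos δ = sin φ₁ sin φ₂ + cos φ₁ cos φ₂ cos Δλ, the central angle is δ ≈ 1.568 rad (89.8°).
Interpolate at f = 3/5 with slerp weights a = sin((1−f)δ)/sin δ ≈ 0.587, b = sin(fδ)/sin δ ≈ 0.808.
p = a·p₁ + b·p₂ ≈ (-0.777, 0.540, 0.323); φ = arcsin(p_z) ≈ 18.81°, λ = atan2(p_y, p_x) ≈ 145.19°.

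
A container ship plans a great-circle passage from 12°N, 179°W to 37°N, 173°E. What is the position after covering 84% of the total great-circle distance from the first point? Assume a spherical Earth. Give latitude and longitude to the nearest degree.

Write both endpoints as unit vectors p₁, p₂ with components (cos φ cos λ, cos φ sin λ, sin φ).
The central angle between the endpoints is δ = arccos(p₁·p₂) ≈ 0.454 rad (26.0°).
Interpolate at f = 0.84 with slerp weights a = sin((1−f)δ)/sin δ ≈ 0.165, b = sin(fδ)/sin δ ≈ 0.849.
p = a·p₁ + b·p₂ ≈ (-0.835, 0.080, 0.545); φ = arcsin(p_z) ≈ 33.03°, λ = atan2(p_y, p_x) ≈ 174.54°.

≈ 33°N, 175°E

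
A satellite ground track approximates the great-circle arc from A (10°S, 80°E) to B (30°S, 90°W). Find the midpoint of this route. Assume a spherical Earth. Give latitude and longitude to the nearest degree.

≈ (73°S, 31°E)

Write both endpoints as unit vectors p₁, p₂ with components (cos φ cos λ, cos φ sin λ, sin φ).
The central angle between the endpoints is δ = arccos(p₁·p₂) ≈ 2.424 rad (138.9°).
Interpolate at f = 1/2 with slerp weights a = sin((1−f)δ)/sin δ ≈ 1.423, b = sin(fδ)/sin δ ≈ 1.423.
p = a·p₁ + b·p₂ ≈ (0.243, 0.148, -0.959); φ = arcsin(p_z) ≈ -73.46°, λ = atan2(p_y, p_x) ≈ 31.26°.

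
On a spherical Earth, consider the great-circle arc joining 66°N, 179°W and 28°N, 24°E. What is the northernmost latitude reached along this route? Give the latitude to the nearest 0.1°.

The great circle lies in the plane with unit normal n̂ = (p₁ × p₂)/|p₁ × p₂|.
Here n̂_z ≈ -0.141; the vertex latitude is φ_max = arccos|n̂_z| ≈ 81.9°.
Check via Clairaut: cos φ_max = |cos φ₁| · sin C = cos(66.0°)·sin(20.3°) ≈ 0.141, again giving ≈ 81.9°.

≈ 81.9°N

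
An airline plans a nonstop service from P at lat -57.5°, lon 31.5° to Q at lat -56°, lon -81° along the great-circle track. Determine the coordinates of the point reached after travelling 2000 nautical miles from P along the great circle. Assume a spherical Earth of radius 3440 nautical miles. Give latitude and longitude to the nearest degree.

Write both endpoints as unit vectors p₁, p₂ with components (cos φ cos λ, cos φ sin λ, sin φ).
The central angle between the endpoints is δ = arccos(p₁·p₂) ≈ 0.947 rad (54.3°). The total great-circle distance is δ·R ≈ 0.947 × 3440 ≈ 3257 nmi, so the target fraction is f = 2000/3257 ≈ 0.614.
Interpolate at f ≈ 0.614 with slerp weights a = sin((1−f)δ)/sin δ ≈ 0.440, b = sin(fδ)/sin δ ≈ 0.677.
p = a·p₁ + b·p₂ ≈ (0.261, -0.250, -0.932); φ = arcsin(p_z) ≈ -68.81°, λ = atan2(p_y, p_x) ≈ -43.79°.

≈ lat -69°, lon -44°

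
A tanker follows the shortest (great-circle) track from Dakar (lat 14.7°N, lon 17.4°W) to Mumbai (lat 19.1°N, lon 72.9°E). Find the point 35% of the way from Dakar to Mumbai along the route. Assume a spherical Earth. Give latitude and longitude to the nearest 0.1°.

≈ lat 21.9°N, lon 13.3°E

Write both endpoints as unit vectors p₁, p₂ with components (cos φ cos λ, cos φ sin λ, sin φ).
The central angle between the endpoints is δ = arccos(p₁·p₂) ≈ 1.492 rad (85.5°).
Interpolate at f = 0.35 with slerp weights a = sin((1−f)δ)/sin δ ≈ 0.827, b = sin(fδ)/sin δ ≈ 0.500.
p = a·p₁ + b·p₂ ≈ (0.903, 0.213, 0.374); φ = arcsin(p_z) ≈ 21.95°, λ = atan2(p_y, p_x) ≈ 13.25°.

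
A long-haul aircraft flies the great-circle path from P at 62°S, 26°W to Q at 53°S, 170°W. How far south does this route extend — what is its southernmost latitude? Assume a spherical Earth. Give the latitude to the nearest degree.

The great circle lies in the plane with unit normal n̂ = (p₁ × p₂)/|p₁ × p₂|.
Here n̂_z ≈ -0.189; the vertex latitude is φ_max = arccos|n̂_z| ≈ 79.1°.
Check via Clairaut: cos φ_max = |cos φ₁| · sin C = cos(62.0°)·sin(156.3°) ≈ 0.189, again giving ≈ 79.1°.

≈ 79°S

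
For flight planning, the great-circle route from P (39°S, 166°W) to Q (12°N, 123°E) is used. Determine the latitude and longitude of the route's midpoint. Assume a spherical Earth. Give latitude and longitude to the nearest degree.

Convert each endpoint to a unit vector on the sphere (x = cos φ cos λ, y = cos φ sin λ, z = sin φ).
The central angle between the endpoints is δ = arccos(p₁·p₂) ≈ 1.454 rad (83.3°).
Interpolate at f = 1/2 with slerp weights a = sin((1−f)δ)/sin δ ≈ 0.669, b = sin(fδ)/sin δ ≈ 0.669.
p = a·p₁ + b·p₂ ≈ (-0.861, 0.423, -0.282); φ = arcsin(p_z) ≈ -16.38°, λ = atan2(p_y, p_x) ≈ 153.83°.

≈ (16°S, 154°E)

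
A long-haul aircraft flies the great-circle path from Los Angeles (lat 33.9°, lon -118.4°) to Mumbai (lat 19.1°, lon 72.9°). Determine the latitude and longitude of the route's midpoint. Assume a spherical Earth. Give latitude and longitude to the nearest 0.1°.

Convert each endpoint to a unit vector on the sphere (x = cos φ cos λ, y = cos φ sin λ, z = sin φ).
The central angle between the endpoints is δ = arccos(p₁·p₂) ≈ 2.198 rad (125.9°).
Interpolate at f = 1/2 with slerp weights a = sin((1−f)δ)/sin δ ≈ 1.100, b = sin(fδ)/sin δ ≈ 1.100.
p = a·p₁ + b·p₂ ≈ (-0.129, 0.190, 0.973); φ = arcsin(p_z) ≈ 76.72°, λ = atan2(p_y, p_x) ≈ 124.04°.

≈ lat 76.7°, lon 124.0°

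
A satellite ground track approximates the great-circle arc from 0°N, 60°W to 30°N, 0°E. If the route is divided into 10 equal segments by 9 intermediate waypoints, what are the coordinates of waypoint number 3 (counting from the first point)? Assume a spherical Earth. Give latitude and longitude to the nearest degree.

≈ 11°N, 44°W

Convert each endpoint to a unit vector on the sphere (x = cos φ cos λ, y = cos φ sin λ, z = sin φ).
The central angle between the endpoints is δ = arccos(p₁·p₂) ≈ 1.123 rad (64.3°).
Interpolate at f = 3/10 with slerp weights a = sin((1−f)δ)/sin δ ≈ 0.785, b = sin(fδ)/sin δ ≈ 0.367.
p = a·p₁ + b·p₂ ≈ (0.710, -0.680, 0.183); φ = arcsin(p_z) ≈ 10.57°, λ = atan2(p_y, p_x) ≈ -43.75°.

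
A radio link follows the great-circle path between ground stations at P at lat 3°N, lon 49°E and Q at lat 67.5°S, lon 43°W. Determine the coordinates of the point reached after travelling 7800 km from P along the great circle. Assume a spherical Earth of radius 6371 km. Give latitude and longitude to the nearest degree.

≈ lat 58°S, lon 6°E

The haversine formula gives a central angle δ ≈ 1.633 rad (93.5°) between the endpoints. The total great-circle distance is δ·R ≈ 1.633 × 6371 ≈ 10401 km, so the target fraction is f = 7800/10401 ≈ 0.750.
Interpolate at f ≈ 0.750 with slerp weights a = sin((1−f)δ)/sin δ ≈ 0.398, b = sin(fδ)/sin δ ≈ 0.942.
p = a·p₁ + b·p₂ ≈ (0.524, 0.054, -0.850); φ = arcsin(p_z) ≈ -58.19°, λ = atan2(p_y, p_x) ≈ 5.86°.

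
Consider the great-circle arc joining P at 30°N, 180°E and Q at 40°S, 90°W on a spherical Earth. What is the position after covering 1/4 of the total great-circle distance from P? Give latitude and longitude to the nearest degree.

≈ 12°N, 158°W

Convert each endpoint to a unit vector on the sphere (x = cos φ cos λ, y = cos φ sin λ, z = sin φ).
The central angle between the endpoints is δ = arccos(p₁·p₂) ≈ 1.898 rad (108.7°).
Interpolate at f = 1/4 with slerp weights a = sin((1−f)δ)/sin δ ≈ 1.045, b = sin(fδ)/sin δ ≈ 0.482.
p = a·p₁ + b·p₂ ≈ (-0.905, -0.370, 0.212); φ = arcsin(p_z) ≈ 12.25°, λ = atan2(p_y, p_x) ≈ -157.78°.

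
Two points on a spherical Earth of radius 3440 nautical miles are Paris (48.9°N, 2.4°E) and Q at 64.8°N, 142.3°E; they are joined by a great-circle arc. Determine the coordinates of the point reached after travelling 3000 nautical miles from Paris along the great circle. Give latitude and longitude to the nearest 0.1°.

Write both endpoints as unit vectors p₁, p₂ with components (cos φ cos λ, cos φ sin λ, sin φ).
The central angle between the endpoints is δ = arccos(p₁·p₂) ≈ 1.084 rad (62.1°). The total great-circle distance is δ·R ≈ 1.084 × 3440 ≈ 3729 nmi, so the target fraction is f = 3000/3729 ≈ 0.804.
Interpolate at f ≈ 0.804 with slerp weights a = sin((1−f)δ)/sin δ ≈ 0.238, b = sin(fδ)/sin δ ≈ 0.866.
p = a·p₁ + b·p₂ ≈ (-0.136, 0.232, 0.963); φ = arcsin(p_z) ≈ 74.41°, λ = atan2(p_y, p_x) ≈ 120.28°.

≈ 74.4°N, 120.3°E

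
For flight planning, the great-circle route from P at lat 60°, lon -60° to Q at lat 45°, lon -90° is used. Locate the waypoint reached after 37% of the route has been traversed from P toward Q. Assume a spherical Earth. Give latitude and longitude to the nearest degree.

Write both endpoints as unit vectors p₁, p₂ with components (cos φ cos λ, cos φ sin λ, sin φ).
The central angle between the endpoints is δ = arccos(p₁·p₂) ≈ 0.406 rad (23.3°).
Interpolate at f = 0.37 with slerp weights a = sin((1−f)δ)/sin δ ≈ 0.641, b = sin(fδ)/sin δ ≈ 0.379.
p = a·p₁ + b·p₂ ≈ (0.160, -0.545, 0.823); φ = arcsin(p_z) ≈ 55.36°, λ = atan2(p_y, p_x) ≈ -73.63°.

≈ lat 55°, lon -74°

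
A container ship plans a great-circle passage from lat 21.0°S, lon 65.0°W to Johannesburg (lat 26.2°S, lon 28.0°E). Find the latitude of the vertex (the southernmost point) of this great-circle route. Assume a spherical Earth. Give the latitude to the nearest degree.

≈ 33°S

The great circle lies in the plane with unit normal n̂ = (p₁ × p₂)/|p₁ × p₂|.
Here n̂_z ≈ +0.842; the vertex latitude is φ_max = arccos|n̂_z| ≈ 32.6°.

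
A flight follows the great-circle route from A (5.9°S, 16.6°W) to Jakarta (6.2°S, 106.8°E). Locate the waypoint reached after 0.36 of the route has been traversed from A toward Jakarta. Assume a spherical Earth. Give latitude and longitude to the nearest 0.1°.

≈ (12.0°S, 27.6°E)

Convert each endpoint to a unit vector on the sphere (x = cos φ cos λ, y = cos φ sin λ, z = sin φ).
The central angle between the endpoints is δ = arccos(p₁·p₂) ≈ 2.133 rad (122.2°).
Interpolate at f = 0.36 with slerp weights a = sin((1−f)δ)/sin δ ≈ 1.157, b = sin(fδ)/sin δ ≈ 0.821.
p = a·p₁ + b·p₂ ≈ (0.867, 0.453, -0.208); φ = arcsin(p_z) ≈ -11.98°, λ = atan2(p_y, p_x) ≈ 27.57°.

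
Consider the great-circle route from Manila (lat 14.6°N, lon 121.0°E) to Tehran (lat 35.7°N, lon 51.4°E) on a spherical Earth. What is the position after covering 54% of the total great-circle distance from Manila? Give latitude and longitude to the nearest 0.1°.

≈ lat 30.6°N, lon 86.8°E

Convert each endpoint to a unit vector on the sphere (x = cos φ cos λ, y = cos φ sin λ, z = sin φ).
The central angle between the endpoints is δ = arccos(p₁·p₂) ≈ 1.136 rad (65.1°).
Interpolate at f = 0.54 with slerp weights a = sin((1−f)δ)/sin δ ≈ 0.550, b = sin(fδ)/sin δ ≈ 0.635.
p = a·p₁ + b·p₂ ≈ (0.047, 0.859, 0.509); φ = arcsin(p_z) ≈ 30.61°, λ = atan2(p_y, p_x) ≈ 86.85°.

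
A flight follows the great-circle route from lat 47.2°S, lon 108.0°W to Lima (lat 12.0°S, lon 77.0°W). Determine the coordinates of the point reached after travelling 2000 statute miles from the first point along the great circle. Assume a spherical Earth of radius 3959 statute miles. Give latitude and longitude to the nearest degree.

≈ lat 25°S, lon 85°W

The haversine formula gives a central angle δ ≈ 0.764 rad (43.8°) between the endpoints. The total great-circle distance is δ·R ≈ 0.764 × 3959 ≈ 3024 mi, so the target fraction is f = 2000/3024 ≈ 0.661.
Interpolate at f ≈ 0.661 with slerp weights a = sin((1−f)δ)/sin δ ≈ 0.370, b = sin(fδ)/sin δ ≈ 0.700.
p = a·p₁ + b·p₂ ≈ (0.076, -0.906, -0.417); φ = arcsin(p_z) ≈ -24.63°, λ = atan2(p_y, p_x) ≈ -85.18°.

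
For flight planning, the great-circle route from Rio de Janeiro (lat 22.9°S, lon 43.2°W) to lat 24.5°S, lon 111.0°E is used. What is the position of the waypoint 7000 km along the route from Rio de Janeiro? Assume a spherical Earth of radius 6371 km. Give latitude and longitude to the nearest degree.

≈ lat 63°S, lon 32°E

Convert each endpoint to a unit vector on the sphere (x = cos φ cos λ, y = cos φ sin λ, z = sin φ).
The central angle between the endpoints is δ = arccos(p₁·p₂) ≈ 2.206 rad (126.4°). The total great-circle distance is δ·R ≈ 2.206 × 6371 ≈ 14054 km, so the target fraction is f = 7000/14054 ≈ 0.498.
Interpolate at f ≈ 0.498 with slerp weights a = sin((1−f)δ)/sin δ ≈ 1.111, b = sin(fδ)/sin δ ≈ 1.106.
p = a·p₁ + b·p₂ ≈ (0.385, 0.239, -0.891); φ = arcsin(p_z) ≈ -63.03°, λ = atan2(p_y, p_x) ≈ 31.83°.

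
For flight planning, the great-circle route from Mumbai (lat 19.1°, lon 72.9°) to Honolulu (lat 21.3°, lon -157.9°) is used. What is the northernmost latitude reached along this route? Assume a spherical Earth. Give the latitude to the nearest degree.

The great circle lies in the plane with unit normal n̂ = (p₁ × p₂)/|p₁ × p₂|.
Here n̂_z ≈ +0.759; the vertex latitude is φ_max = arccos|n̂_z| ≈ 40.6°.
Check via Clairaut: cos φ_max = |cos φ₁| · sin C = cos(19.1°)·sin(53.4°) ≈ 0.759, again giving ≈ 40.6°.

≈ 41°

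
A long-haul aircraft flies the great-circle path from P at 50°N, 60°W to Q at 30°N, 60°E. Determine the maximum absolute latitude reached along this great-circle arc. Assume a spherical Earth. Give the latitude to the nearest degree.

≈ 61°N

The great circle lies in the plane with unit normal n̂ = (p₁ × p₂)/|p₁ × p₂|.
Here n̂_z ≈ +0.485; the vertex latitude is φ_max = arccos|n̂_z| ≈ 61.0°.
Check via Clairaut: cos φ_max = |cos φ₁| · sin C = cos(50.0°)·sin(49.0°) ≈ 0.485, again giving ≈ 61.0°.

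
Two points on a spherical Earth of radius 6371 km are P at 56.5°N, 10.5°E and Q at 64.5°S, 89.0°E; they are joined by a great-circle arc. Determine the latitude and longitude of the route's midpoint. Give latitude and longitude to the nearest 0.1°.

From cos δ = sin φ₁ sin φ₂ + cos φ₁ cos φ₂ cos Δλ, the central angle is δ ≈ 2.354 rad (134.9°).
Interpolate at f = 1/2 with slerp weights a = sin((1−f)δ)/sin δ ≈ 1.303, b = sin(fδ)/sin δ ≈ 1.303.
p = a·p₁ + b·p₂ ≈ (0.717, 0.692, -0.089); φ = arcsin(p_z) ≈ -5.13°, λ = atan2(p_y, p_x) ≈ 43.98°.

≈ 5.1°S, 44.0°E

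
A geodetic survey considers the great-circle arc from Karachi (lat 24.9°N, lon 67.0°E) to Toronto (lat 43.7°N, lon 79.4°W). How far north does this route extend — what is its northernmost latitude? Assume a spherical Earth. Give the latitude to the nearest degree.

The great circle lies in the plane with unit normal n̂ = (p₁ × p₂)/|p₁ × p₂|.
Here n̂_z ≈ -0.375; the vertex latitude is φ_max = arccos|n̂_z| ≈ 68.0°.
Check via Clairaut: cos φ_max = |cos φ₁| · sin C = cos(24.9°)·sin(24.4°) ≈ 0.375, again giving ≈ 68.0°.

≈ 68°N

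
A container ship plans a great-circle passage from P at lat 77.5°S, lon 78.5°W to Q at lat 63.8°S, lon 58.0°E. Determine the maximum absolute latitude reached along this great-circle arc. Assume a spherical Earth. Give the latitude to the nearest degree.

≈ 84°S

The great circle lies in the plane with unit normal n̂ = (p₁ × p₂)/|p₁ × p₂|.
Here n̂_z ≈ +0.111; the vertex latitude is φ_max = arccos|n̂_z| ≈ 83.6°.
Check via Clairaut: cos φ_max = |cos φ₁| · sin C = cos(77.5°)·sin(149.1°) ≈ 0.111, again giving ≈ 83.6°.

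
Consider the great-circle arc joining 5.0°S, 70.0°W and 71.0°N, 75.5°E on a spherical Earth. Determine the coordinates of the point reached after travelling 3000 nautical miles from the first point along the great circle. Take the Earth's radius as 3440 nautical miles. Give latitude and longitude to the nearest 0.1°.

Write both endpoints as unit vectors p₁, p₂ with components (cos φ cos λ, cos φ sin λ, sin φ).
The central angle between the endpoints is δ = arccos(p₁·p₂) ≈ 1.928 rad (110.5°). The total great-circle distance is δ·R ≈ 1.928 × 3440 ≈ 6632 nmi, so the target fraction is f = 3000/6632 ≈ 0.452.
Interpolate at f ≈ 0.452 with slerp weights a = sin((1−f)δ)/sin δ ≈ 0.929, b = sin(fδ)/sin δ ≈ 0.817.
p = a·p₁ + b·p₂ ≈ (0.383, -0.612, 0.692); φ = arcsin(p_z) ≈ 43.77°, λ = atan2(p_y, p_x) ≈ -57.95°.

≈ 43.8°N, 58.0°W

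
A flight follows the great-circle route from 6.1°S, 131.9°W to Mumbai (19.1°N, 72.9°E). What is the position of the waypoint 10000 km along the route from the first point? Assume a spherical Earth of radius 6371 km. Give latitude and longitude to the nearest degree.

Write both endpoints as unit vectors p₁, p₂ with components (cos φ cos λ, cos φ sin λ, sin φ).
The central angle between the endpoints is δ = arccos(p₁·p₂) ≈ 2.663 rad (152.6°). The total great-circle distance is δ·R ≈ 2.663 × 6371 ≈ 16967 km, so the target fraction is f = 10000/16967 ≈ 0.589.
Interpolate at f ≈ 0.589 with slerp weights a = sin((1−f)δ)/sin δ ≈ 1.929, b = sin(fδ)/sin δ ≈ 2.172.
p = a·p₁ + b·p₂ ≈ (-0.678, 0.534, 0.506); φ = arcsin(p_z) ≈ 30.38°, λ = atan2(p_y, p_x) ≈ 141.77°.

≈ 30°N, 142°E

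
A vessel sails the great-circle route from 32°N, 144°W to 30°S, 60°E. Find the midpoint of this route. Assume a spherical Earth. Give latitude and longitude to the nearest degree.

Write both endpoints as unit vectors p₁, p₂ with components (cos φ cos λ, cos φ sin λ, sin φ).
The central angle between the endpoints is δ = arccos(p₁·p₂) ≈ 2.782 rad (159.4°).
Interpolate at f = 1/2 with slerp weights a = sin((1−f)δ)/sin δ ≈ 2.793, b = sin(fδ)/sin δ ≈ 2.793.
p = a·p₁ + b·p₂ ≈ (-0.707, 0.702, 0.084); φ = arcsin(p_z) ≈ 4.79°, λ = atan2(p_y, p_x) ≈ 135.18°.

≈ 5°N, 135°E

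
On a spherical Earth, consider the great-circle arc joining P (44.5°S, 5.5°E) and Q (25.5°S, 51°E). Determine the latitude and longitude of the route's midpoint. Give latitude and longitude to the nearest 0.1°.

Convert each endpoint to a unit vector on the sphere (x = cos φ cos λ, y = cos φ sin λ, z = sin φ).
The central angle between the endpoints is δ = arccos(p₁·p₂) ≈ 0.718 rad (41.2°).
Interpolate at f = 1/2 with slerp weights a = sin((1−f)δ)/sin δ ≈ 0.534, b = sin(fδ)/sin δ ≈ 0.534.
p = a·p₁ + b·p₂ ≈ (0.683, 0.411, -0.604); φ = arcsin(p_z) ≈ -37.18°, λ = atan2(p_y, p_x) ≈ 31.06°.

≈ (37.2°S, 31.1°E)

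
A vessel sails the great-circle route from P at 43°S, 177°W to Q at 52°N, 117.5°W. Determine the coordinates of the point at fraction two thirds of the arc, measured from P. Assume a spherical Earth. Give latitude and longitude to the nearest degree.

Convert each endpoint to a unit vector on the sphere (x = cos φ cos λ, y = cos φ sin λ, z = sin φ).
The central angle between the endpoints is δ = arccos(p₁·p₂) ≈ 1.885 rad (108.0°).
Interpolate at f = 2/3 with slerp weights a = sin((1−f)δ)/sin δ ≈ 0.618, b = sin(fδ)/sin δ ≈ 1.000.
p = a·p₁ + b·p₂ ≈ (-0.736, -0.570, 0.367); φ = arcsin(p_z) ≈ 21.50°, λ = atan2(p_y, p_x) ≈ -142.24°.

≈ 21°N, 142°W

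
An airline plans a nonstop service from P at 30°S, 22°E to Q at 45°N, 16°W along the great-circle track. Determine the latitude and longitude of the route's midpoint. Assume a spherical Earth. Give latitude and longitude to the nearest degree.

≈ 8°N, 5°E

Write both endpoints as unit vectors p₁, p₂ with components (cos φ cos λ, cos φ sin λ, sin φ).
The central angle between the endpoints is δ = arccos(p₁·p₂) ≈ 1.441 rad (82.6°).
Interpolate at f = 1/2 with slerp weights a = sin((1−f)δ)/sin δ ≈ 0.665, b = sin(fδ)/sin δ ≈ 0.665.
p = a·p₁ + b·p₂ ≈ (0.987, 0.086, 0.138); φ = arcsin(p_z) ≈ 7.92°, λ = atan2(p_y, p_x) ≈ 4.99°.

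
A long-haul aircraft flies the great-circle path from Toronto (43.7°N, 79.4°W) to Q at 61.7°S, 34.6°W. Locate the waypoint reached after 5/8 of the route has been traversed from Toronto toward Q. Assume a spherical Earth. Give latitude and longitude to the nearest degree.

≈ 23°S, 58°W

Write both endpoints as unit vectors p₁, p₂ with components (cos φ cos λ, cos φ sin λ, sin φ).
The central angle between the endpoints is δ = arccos(p₁·p₂) ≈ 1.945 rad (111.4°).
Interpolate at f = 5/8 with slerp weights a = sin((1−f)δ)/sin δ ≈ 0.716, b = sin(fδ)/sin δ ≈ 1.007.
p = a·p₁ + b·p₂ ≈ (0.488, -0.780, -0.392); φ = arcsin(p_z) ≈ -23.09°, λ = atan2(p_y, p_x) ≈ -57.95°.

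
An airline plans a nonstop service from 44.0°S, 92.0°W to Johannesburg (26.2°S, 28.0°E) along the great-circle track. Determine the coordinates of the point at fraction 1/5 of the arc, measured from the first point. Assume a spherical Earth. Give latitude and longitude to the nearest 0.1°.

≈ 53.2°S, 68.1°W

From cos δ = sin φ₁ sin φ₂ + cos φ₁ cos φ₂ cos Δλ, the central angle is δ ≈ 1.587 rad (90.9°).
Interpolate at f = 1/5 with slerp weights a = sin((1−f)δ)/sin δ ≈ 0.955, b = sin(fδ)/sin δ ≈ 0.312.
p = a·p₁ + b·p₂ ≈ (0.223, -0.555, -0.801); φ = arcsin(p_z) ≈ -53.25°, λ = atan2(p_y, p_x) ≈ -68.09°.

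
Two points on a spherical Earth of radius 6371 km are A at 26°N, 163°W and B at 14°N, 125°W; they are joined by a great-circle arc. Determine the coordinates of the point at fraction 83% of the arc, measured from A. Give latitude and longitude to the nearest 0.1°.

≈ 16.6°N, 131.0°W

The haversine formula gives a central angle δ ≈ 0.655 rad (37.5°) between the endpoints.
Interpolate at f = 0.83 with slerp weights a = sin((1−f)δ)/sin δ ≈ 0.182, b = sin(fδ)/sin δ ≈ 0.849.
p = a·p₁ + b·p₂ ≈ (-0.629, -0.723, 0.285); φ = arcsin(p_z) ≈ 16.58°, λ = atan2(p_y, p_x) ≈ -131.05°.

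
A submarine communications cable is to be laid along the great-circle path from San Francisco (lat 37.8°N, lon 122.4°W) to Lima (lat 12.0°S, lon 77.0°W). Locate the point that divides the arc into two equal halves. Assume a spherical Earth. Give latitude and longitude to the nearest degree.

Convert each endpoint to a unit vector on the sphere (x = cos φ cos λ, y = cos φ sin λ, z = sin φ).
The central angle between the endpoints is δ = arccos(p₁·p₂) ≈ 1.143 rad (65.5°).
Interpolate at f = 1/2 with slerp weights a = sin((1−f)δ)/sin δ ≈ 0.594, b = sin(fδ)/sin δ ≈ 0.594.
p = a·p₁ + b·p₂ ≈ (-0.121, -0.963, 0.241); φ = arcsin(p_z) ≈ 13.93°, λ = atan2(p_y, p_x) ≈ -97.15°.

≈ lat 14°N, lon 97°W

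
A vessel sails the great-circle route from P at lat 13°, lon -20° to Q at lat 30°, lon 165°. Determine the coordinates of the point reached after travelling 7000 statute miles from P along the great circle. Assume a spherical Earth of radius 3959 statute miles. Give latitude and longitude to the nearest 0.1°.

≈ lat 64.9°, lon 174.7°

Convert each endpoint to a unit vector on the sphere (x = cos φ cos λ, y = cos φ sin λ, z = sin φ).
The central angle between the endpoints is δ = arccos(p₁·p₂) ≈ 2.386 rad (136.7°). The total great-circle distance is δ·R ≈ 2.386 × 3959 ≈ 9448 mi, so the target fraction is f = 7000/9448 ≈ 0.741.
Interpolate at f ≈ 0.741 with slerp weights a = sin((1−f)δ)/sin δ ≈ 0.846, b = sin(fδ)/sin δ ≈ 1.431.
p = a·p₁ + b·p₂ ≈ (-0.422, 0.039, 0.906); φ = arcsin(p_z) ≈ 64.90°, λ = atan2(p_y, p_x) ≈ 174.75°.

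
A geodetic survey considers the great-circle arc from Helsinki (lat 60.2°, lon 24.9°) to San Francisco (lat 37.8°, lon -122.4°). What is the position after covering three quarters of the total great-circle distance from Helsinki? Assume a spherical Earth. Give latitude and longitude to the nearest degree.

≈ lat 56°, lon -113°

Convert each endpoint to a unit vector on the sphere (x = cos φ cos λ, y = cos φ sin λ, z = sin φ).
The central angle between the endpoints is δ = arccos(p₁·p₂) ≈ 1.368 rad (78.4°).
Interpolate at f = 3/4 with slerp weights a = sin((1−f)δ)/sin δ ≈ 0.342, b = sin(fδ)/sin δ ≈ 0.873.
p = a·p₁ + b·p₂ ≈ (-0.215, -0.511, 0.832); φ = arcsin(p_z) ≈ 56.33°, λ = atan2(p_y, p_x) ≈ -112.86°.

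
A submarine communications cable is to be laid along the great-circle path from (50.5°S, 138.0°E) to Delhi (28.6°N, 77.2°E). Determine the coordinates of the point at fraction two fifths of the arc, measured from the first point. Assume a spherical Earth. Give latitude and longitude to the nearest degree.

The haversine formula gives a central angle δ ≈ 1.668 rad (95.6°) between the endpoints.
Interpolate at f = 2/5 with slerp weights a = sin((1−f)δ)/sin δ ≈ 0.846, b = sin(fδ)/sin δ ≈ 0.622.
p = a·p₁ + b·p₂ ≈ (-0.279, 0.892, -0.355); φ = arcsin(p_z) ≈ -20.80°, λ = atan2(p_y, p_x) ≈ 107.36°.

≈ (21°S, 107°E)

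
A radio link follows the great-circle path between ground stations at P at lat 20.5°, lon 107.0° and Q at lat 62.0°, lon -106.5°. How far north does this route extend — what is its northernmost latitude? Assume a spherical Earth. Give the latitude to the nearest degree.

≈ 76°

The great circle lies in the plane with unit normal n̂ = (p₁ × p₂)/|p₁ × p₂|.
Here n̂_z ≈ +0.243; the vertex latitude is φ_max = arccos|n̂_z| ≈ 75.9°.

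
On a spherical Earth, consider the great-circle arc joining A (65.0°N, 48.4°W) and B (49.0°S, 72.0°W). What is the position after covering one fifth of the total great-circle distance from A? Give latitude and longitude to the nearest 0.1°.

The haversine formula gives a central angle δ ≈ 2.015 rad (115.5°) between the endpoints.
Interpolate at f = 1/5 with slerp weights a = sin((1−f)δ)/sin δ ≈ 1.107, b = sin(fδ)/sin δ ≈ 0.434.
p = a·p₁ + b·p₂ ≈ (0.399, -0.621, 0.675); φ = arcsin(p_z) ≈ 42.46°, λ = atan2(p_y, p_x) ≈ -57.30°.

≈ (42.5°N, 57.3°W)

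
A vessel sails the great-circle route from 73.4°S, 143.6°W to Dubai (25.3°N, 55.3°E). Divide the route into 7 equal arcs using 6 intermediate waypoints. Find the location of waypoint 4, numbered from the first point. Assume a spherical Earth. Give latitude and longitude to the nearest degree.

≈ 30°S, 62°E

Write both endpoints as unit vectors p₁, p₂ with components (cos φ cos λ, cos φ sin λ, sin φ).
The central angle between the endpoints is δ = arccos(p₁·p₂) ≈ 2.284 rad (130.8°).
Interpolate at f = 4/7 with slerp weights a = sin((1−f)δ)/sin δ ≈ 1.097, b = sin(fδ)/sin δ ≈ 1.275.
p = a·p₁ + b·p₂ ≈ (0.404, 0.762, -0.506); φ = arcsin(p_z) ≈ -30.40°, λ = atan2(p_y, p_x) ≈ 62.06°.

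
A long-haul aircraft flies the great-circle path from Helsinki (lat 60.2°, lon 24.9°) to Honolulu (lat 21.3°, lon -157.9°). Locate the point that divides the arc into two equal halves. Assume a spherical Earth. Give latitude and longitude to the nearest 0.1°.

Write both endpoints as unit vectors p₁, p₂ with components (cos φ cos λ, cos φ sin λ, sin φ).
The central angle between the endpoints is δ = arccos(p₁·p₂) ≈ 1.719 rad (98.5°).
Interpolate at f = 1/2 with slerp weights a = sin((1−f)δ)/sin δ ≈ 0.766, b = sin(fδ)/sin δ ≈ 0.766.
p = a·p₁ + b·p₂ ≈ (-0.316, -0.108, 0.943); φ = arcsin(p_z) ≈ 70.50°, λ = atan2(p_y, p_x) ≈ -161.09°.

≈ lat 70.5°, lon -161.1°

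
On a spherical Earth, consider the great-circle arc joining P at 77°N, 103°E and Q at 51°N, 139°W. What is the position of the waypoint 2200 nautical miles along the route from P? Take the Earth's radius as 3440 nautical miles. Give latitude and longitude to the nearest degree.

≈ 60°N, 144°W

Convert each endpoint to a unit vector on the sphere (x = cos φ cos λ, y = cos φ sin λ, z = sin φ).
The central angle between the endpoints is δ = arccos(p₁·p₂) ≈ 0.808 rad (46.3°). The total great-circle distance is δ·R ≈ 0.808 × 3440 ≈ 2780 nmi, so the target fraction is f = 2200/2780 ≈ 0.791.
Interpolate at f ≈ 0.791 with slerp weights a = sin((1−f)δ)/sin δ ≈ 0.232, b = sin(fδ)/sin δ ≈ 0.825.
p = a·p₁ + b·p₂ ≈ (-0.404, -0.290, 0.868); φ = arcsin(p_z) ≈ 60.19°, λ = atan2(p_y, p_x) ≈ -144.32°.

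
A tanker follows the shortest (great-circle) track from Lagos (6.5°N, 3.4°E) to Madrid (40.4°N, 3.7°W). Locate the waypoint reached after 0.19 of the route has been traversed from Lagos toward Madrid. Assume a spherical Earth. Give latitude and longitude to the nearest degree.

≈ 13°N, 2°E

The haversine formula gives a central angle δ ≈ 0.602 rad (34.5°) between the endpoints.
Interpolate at f = 0.19 with slerp weights a = sin((1−f)δ)/sin δ ≈ 0.827, b = sin(fδ)/sin δ ≈ 0.202.
p = a·p₁ + b·p₂ ≈ (0.974, 0.039, 0.224); φ = arcsin(p_z) ≈ 12.96°, λ = atan2(p_y, p_x) ≈ 2.28°.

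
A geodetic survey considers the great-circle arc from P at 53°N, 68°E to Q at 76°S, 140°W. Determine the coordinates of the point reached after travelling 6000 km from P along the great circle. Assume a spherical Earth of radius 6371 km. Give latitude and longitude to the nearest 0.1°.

Write both endpoints as unit vectors p₁, p₂ with components (cos φ cos λ, cos φ sin λ, sin φ).
The central angle between the endpoints is δ = arccos(p₁·p₂) ≈ 2.699 rad (154.6°). The total great-circle distance is δ·R ≈ 2.699 × 6371 ≈ 17193 km, so the target fraction is f = 6000/17193 ≈ 0.349.
Interpolate at f ≈ 0.349 with slerp weights a = sin((1−f)δ)/sin δ ≈ 2.293, b = sin(fδ)/sin δ ≈ 1.886.
p = a·p₁ + b·p₂ ≈ (0.167, 0.986, 0.001); φ = arcsin(p_z) ≈ 0.04°, λ = atan2(p_y, p_x) ≈ 80.37°.

≈ 0.0°N, 80.4°E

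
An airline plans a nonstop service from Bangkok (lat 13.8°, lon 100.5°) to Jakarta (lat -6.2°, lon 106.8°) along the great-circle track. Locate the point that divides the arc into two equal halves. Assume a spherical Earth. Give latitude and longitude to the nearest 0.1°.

The haversine formula gives a central angle δ ≈ 0.366 rad (21.0°) between the endpoints.
Interpolate at f = 1/2 with slerp weights a = sin((1−f)δ)/sin δ ≈ 0.508, b = sin(fδ)/sin δ ≈ 0.508.
p = a·p₁ + b·p₂ ≈ (-0.236, 0.969, 0.066); φ = arcsin(p_z) ≈ 3.81°, λ = atan2(p_y, p_x) ≈ 103.69°.

≈ lat 3.8°, lon 103.7°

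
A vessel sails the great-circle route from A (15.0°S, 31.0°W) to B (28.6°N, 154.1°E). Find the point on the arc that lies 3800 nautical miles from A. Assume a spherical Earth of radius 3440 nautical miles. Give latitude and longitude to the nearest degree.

The haversine formula gives a central angle δ ≈ 2.890 rad (165.6°) between the endpoints. The total great-circle distance is δ·R ≈ 2.890 × 3440 ≈ 9943 nmi, so the target fraction is f = 3800/9943 ≈ 0.382.
Interpolate at f ≈ 0.382 with slerp weights a = sin((1−f)δ)/sin δ ≈ 3.930, b = sin(fδ)/sin δ ≈ 3.593.
p = a·p₁ + b·p₂ ≈ (0.416, -0.577, 0.703); φ = arcsin(p_z) ≈ 44.66°, λ = atan2(p_y, p_x) ≈ -54.22°.

≈ (45°N, 54°W)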